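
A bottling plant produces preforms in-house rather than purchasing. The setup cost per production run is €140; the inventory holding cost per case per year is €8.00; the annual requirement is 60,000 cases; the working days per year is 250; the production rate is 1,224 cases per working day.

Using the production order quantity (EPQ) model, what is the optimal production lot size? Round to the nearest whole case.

d = 60,000/250 = 240.0000 cases/day;  effective holding cost H(1 − d/p) = 8·(1 − 240.0000/1224) = 6.43137
Q* = √(2DS / H_eff) = √(2·60,000·140 / 6.43137) ≈ 1,616.23

1,616 cases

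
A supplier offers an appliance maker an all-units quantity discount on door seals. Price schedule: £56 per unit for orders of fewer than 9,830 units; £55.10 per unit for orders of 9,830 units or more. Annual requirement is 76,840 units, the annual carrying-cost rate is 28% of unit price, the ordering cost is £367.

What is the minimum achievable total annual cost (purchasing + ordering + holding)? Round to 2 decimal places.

H₁ = 28%×£56 = £15.6800;  H₂ = 28%×£55.10 = £15.4280
EOQ₁ = √(2×76,840×367/15.6800) = 1,896.57  (< 9,830, feasible at tier 1)
EOQ₂ = √(2×76,840×367/15.4280) = 1,912.00  (< 9,830 → use Q = 9,830 at tier-2 price)
TC(tier 1 (EOQ₁), Q≈1,896.6) = £4,332,778.20
TC(tier 2, Q≈9,830.0) = £4,312,581.42
Minimum at tier 2: £4,312,581.42

£4,312,581.42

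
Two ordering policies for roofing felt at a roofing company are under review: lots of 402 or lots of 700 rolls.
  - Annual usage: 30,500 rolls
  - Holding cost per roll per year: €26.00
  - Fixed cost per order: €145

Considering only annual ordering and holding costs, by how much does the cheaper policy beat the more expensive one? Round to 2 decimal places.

Annual cost at Q: ordering D·S/Q plus holding Q·H/2.
TC(402) = (30,500/402)×145 + (402/2)×26 = €16,227.24
TC(700) = (30,500/700)×145 + (700/2)×26 = €15,417.86
Lots of 700 are cheaper by €809.39.

€809.39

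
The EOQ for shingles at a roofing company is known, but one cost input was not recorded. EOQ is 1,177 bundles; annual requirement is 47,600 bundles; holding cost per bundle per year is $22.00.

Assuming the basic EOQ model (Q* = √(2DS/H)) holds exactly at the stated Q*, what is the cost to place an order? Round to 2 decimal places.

Since Q* = (2DS/H)^½, squaring gives Q*²·H = 2DS.
S = Q²H / (2D) = 1,177² × 22 / (2 × 47,600) = 320.1391

$320.14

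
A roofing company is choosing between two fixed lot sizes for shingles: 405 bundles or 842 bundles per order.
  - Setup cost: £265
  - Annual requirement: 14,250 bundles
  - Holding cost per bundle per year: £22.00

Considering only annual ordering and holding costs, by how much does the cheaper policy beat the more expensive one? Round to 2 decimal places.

£32.22

TC(Q) = (D/Q)S + (Q/2)H
TC(405) = (14,250/405)×265 + (405/2)×22 = £13,779.07
TC(842) = (14,250/842)×265 + (842/2)×22 = £13,746.86
Cheaper: Q = 842.  Difference = £32.22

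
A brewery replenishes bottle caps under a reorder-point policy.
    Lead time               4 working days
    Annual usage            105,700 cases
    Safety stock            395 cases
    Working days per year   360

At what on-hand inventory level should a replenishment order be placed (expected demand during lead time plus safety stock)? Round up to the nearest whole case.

Daily demand d = 105,700 / 360 = 293.611 cases/day
Demand during lead time = 293.611 × 4 = 1,174.44
Reorder point = 1,174.44 + 395 = 1,569.44 → round up

1,570 cases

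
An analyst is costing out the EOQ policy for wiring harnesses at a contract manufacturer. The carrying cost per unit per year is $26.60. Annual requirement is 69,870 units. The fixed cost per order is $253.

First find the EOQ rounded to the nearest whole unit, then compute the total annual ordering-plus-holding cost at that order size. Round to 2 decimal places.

EOQ = √(2DS/H) = √(2 × 69,870 × 253 / 26.6)
    = √(1,329,106.02) ≈ 1,152.87 → Q = 1,153 units
Annual ordering cost = (D/Q)·S = (69,870/1,153) × 253 = $15,331.41
Annual holding cost  = (Q/2)·H = (1,153/2) × 26.6 = $15,334.90
Total = $15,331.41 + $15,334.90 = $30,666.31

$30,666.31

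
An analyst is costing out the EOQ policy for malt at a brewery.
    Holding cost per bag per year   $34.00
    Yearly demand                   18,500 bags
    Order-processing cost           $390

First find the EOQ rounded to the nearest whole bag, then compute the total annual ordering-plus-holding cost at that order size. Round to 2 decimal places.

2DS/H = 2·18,500·390/34 = 424,411.76
EOQ = √424,411.76 ≈ 651.47 → Q = 651 bags
Annual ordering cost = (D/Q)·S = (18,500/651) × 390 = $11,082.95
Annual holding cost  = (Q/2)·H = (651/2) × 34 = $11,067.00
Total = $11,082.95 + $11,067.00 = $22,149.95

$22,149.95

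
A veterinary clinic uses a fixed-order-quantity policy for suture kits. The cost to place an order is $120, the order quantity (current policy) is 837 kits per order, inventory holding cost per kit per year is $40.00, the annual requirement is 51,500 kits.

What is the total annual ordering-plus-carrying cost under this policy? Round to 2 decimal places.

Annual ordering cost = (D/Q)·S = (51,500/837) × 120 = $7,383.51
Annual holding cost  = (Q/2)·H = (837/2) × 40 = $16,740.00
Total = $7,383.51 + $16,740.00 = $24,123.51

$24,123.51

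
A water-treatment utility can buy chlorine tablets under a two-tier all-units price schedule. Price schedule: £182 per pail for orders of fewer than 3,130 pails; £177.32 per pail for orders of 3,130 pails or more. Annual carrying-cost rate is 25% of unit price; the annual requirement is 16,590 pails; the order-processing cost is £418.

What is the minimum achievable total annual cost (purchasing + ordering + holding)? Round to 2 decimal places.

H₁ = 25%×£182 = £45.5000;  H₂ = 25%×£177.32 = £44.3300
EOQ₁ = √(2×16,590×418/45.5000) = 552.10  (< 3,130, feasible at tier 1)
EOQ₂ = √(2×16,590×418/44.3300) = 559.34  (< 3,130 → use Q = 3,130 at tier-2 price)
TC(tier 1 (EOQ₁), Q≈552.1) = £3,044,500.72
TC(tier 2, Q≈3,130.0) = £3,013,330.78
Minimum at tier 2: £3,013,330.78

£3,013,330.78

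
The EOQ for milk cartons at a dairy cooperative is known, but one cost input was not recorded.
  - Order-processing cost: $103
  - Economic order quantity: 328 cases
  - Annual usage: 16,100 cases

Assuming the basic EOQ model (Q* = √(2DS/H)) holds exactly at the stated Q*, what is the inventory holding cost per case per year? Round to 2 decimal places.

$30.83

From Q* = √(2DS/H) ⇒ Q*² = 2DS/H.
H = 2DS / Q² = 2 × 16,100 × 103 / 328² = 30.8280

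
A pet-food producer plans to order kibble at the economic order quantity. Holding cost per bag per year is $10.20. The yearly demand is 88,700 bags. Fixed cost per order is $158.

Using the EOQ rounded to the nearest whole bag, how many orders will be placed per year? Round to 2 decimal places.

53.50 orders per year

2DS/H = 2·88,700·158/10.2 = 2,747,960.78
EOQ = √2,747,960.78 ≈ 1,657.70 → Q = 1,658
Orders per year = D/Q = 88,700 / 1,658 = 53.498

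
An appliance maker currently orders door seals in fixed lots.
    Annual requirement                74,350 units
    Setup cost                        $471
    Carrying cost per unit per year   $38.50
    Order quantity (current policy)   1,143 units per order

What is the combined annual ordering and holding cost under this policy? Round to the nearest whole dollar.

Annual ordering cost = (D/Q)·S = (74,350/1,143) × 471 = $30,637.66
Annual holding cost  = (Q/2)·H = (1,143/2) × 38.5 = $22,002.75
Total = $30,637.66 + $22,002.75 = $52,640.41

$52,640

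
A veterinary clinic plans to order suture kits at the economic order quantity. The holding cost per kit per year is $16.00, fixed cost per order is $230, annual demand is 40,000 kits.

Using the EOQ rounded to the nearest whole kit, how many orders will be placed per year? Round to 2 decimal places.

37.31 orders per year

Optimal lot size Q* = (2 × 40,000 × $230 / $16)^½ ≈ 1,072.38 → Q = 1,072
N = D/Q = 40,000/1,072 ≈ 37.313 orders/yr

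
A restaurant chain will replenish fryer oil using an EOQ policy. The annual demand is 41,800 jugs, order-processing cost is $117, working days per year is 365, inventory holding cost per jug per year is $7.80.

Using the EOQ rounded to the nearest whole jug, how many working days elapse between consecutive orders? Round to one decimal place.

9.8 days

Optimal lot size Q* = (2 × 41,800 × $117 / $7.8)^½ ≈ 1,119.82 → Q = 1,120 jugs
Days between orders = 365 / (D/Q) = 365 / 37.321 ≈ 9.780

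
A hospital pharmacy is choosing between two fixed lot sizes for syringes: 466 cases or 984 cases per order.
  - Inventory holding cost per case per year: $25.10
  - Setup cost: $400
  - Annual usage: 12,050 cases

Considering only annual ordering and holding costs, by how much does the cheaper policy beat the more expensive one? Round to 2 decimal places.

$1,055.93

Annual cost at Q: ordering D·S/Q plus holding Q·H/2.
TC(466) = (12,050/466)×400 + (466/2)×25.1 = $16,191.65
TC(984) = (12,050/984)×400 + (984/2)×25.1 = $17,247.57
Lots of 466 are cheaper by $1,055.93.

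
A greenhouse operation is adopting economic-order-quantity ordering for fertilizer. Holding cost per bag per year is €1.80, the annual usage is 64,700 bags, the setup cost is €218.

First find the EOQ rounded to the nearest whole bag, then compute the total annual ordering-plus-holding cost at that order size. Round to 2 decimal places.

€7,125.77

EOQ = √(2DS/H) = √(2 × 64,700 × 218 / 1.8)
    = √(15,671,777.78) ≈ 3,958.76 → Q = 3,959 bags
Ordering: D/Q × S = 64,700/3,959 × €218 = €3,562.67
Holding:  Q/2 × H = 3,959/2 × €1.8 = €3,563.10
Total = €3,562.67 + €3,563.10 = €7,125.77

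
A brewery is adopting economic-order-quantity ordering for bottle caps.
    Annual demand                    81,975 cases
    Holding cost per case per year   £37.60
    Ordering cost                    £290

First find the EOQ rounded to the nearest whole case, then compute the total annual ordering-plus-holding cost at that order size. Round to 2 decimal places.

£42,281.33

2DS/H = 2·81,975·290/37.6 = 1,264,507.98
EOQ = √1,264,507.98 ≈ 1,124.50 → Q = 1,125 cases
Orders/yr = 81,975/1,125 = 72.867; ordering cost = 72.867 × £290 = £21,131.33
Average inventory = 1,125/2 = 562.5; holding cost = 562.5 × £37.6 = £21,150.00
Total = £21,131.33 + £21,150.00 = £42,281.33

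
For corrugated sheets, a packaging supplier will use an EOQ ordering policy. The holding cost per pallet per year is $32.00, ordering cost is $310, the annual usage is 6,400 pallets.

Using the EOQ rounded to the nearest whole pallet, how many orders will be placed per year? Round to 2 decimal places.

18.18 orders per year

Q* = √(2·D·S / H) = √(2·6,400·310 / 32) = √124,000.0 ≈ 352.14 → Q = 352
N = D/Q = 6,400/352 ≈ 18.182 orders/yr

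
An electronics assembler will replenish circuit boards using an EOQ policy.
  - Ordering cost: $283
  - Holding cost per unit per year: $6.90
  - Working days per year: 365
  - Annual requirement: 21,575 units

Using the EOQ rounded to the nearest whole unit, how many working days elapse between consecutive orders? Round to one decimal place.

Q* = √(2·D·S / H) = √(2·21,575·283 / 6.9) = √1,769,775.4 ≈ 1,330.33 → Q = 1,330 units
Days between orders = 365 / (D/Q) = 365 / 16.222 ≈ 22.501

22.5 days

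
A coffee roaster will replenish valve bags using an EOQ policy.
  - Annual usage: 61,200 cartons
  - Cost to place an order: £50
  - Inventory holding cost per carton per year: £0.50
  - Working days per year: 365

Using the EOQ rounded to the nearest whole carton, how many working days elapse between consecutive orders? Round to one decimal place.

EOQ = √(2DS/H) = √(2 × 61,200 × 50 / 0.5)
    = √(12,240,000.00) ≈ 3,498.57 → Q = 3,499 cartons
Cycle time = (working days × Q)/D = (365 × 3,499) / 61,200 = 20.868 days

20.9 days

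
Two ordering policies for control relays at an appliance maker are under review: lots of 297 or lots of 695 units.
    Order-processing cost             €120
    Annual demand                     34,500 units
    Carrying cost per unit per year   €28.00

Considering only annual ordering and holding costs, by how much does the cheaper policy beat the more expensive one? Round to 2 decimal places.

TC(Q) = (D/Q)S + (Q/2)H
TC(297) = (34,500/297)×120 + (297/2)×28 = €18,097.39
TC(695) = (34,500/695)×120 + (695/2)×28 = €15,686.83
|ΔTC| = |€18,097.39 − €15,686.83| = €2,410.56

€2,410.56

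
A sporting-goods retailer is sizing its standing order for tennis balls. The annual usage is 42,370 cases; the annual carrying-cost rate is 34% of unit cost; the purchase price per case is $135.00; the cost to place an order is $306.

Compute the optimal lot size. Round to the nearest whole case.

752 cases

H = i·C = 0.34 × $135 = $45.9000 per case-year
Optimal lot size Q* = (2 × 42,370 × $306 / $45.9)^½ ≈ 751.62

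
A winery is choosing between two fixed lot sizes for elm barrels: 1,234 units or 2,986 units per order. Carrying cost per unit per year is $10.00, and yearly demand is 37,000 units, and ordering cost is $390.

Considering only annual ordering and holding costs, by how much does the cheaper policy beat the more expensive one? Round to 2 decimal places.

$1,898.87

TC(Q) = (D/Q)S + (Q/2)H
TC(1,234) = (37,000/1,234)×390 + (1,234/2)×10 = $17,863.68
TC(2,986) = (37,000/2,986)×390 + (2,986/2)×10 = $19,762.55
Lots of 1,234 are cheaper by $1,898.87.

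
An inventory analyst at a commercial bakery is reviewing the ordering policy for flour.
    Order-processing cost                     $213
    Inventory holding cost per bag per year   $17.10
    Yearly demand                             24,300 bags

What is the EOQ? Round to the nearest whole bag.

Optimal lot size Q* = (2 × 24,300 × $213 / $17.1)^½ ≈ 778.05

778 bags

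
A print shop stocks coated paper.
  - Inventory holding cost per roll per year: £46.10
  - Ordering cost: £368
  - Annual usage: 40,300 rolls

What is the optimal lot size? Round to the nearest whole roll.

Optimal lot size Q* = (2 × 40,300 × £368 / £46.1)^½ ≈ 802.12

802 rolls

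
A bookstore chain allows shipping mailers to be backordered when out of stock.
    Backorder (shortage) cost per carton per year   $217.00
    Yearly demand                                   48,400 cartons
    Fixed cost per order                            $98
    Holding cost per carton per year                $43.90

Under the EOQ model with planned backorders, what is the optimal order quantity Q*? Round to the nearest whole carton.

510 cartons

Basic EOQ = √(2·48,400·98/43.9) = 464.856
Backorder adjustment √((H+b)/b) = √((43.9+217)/217) = 1.0965
Q* = 464.856 × 1.0965 ≈ 509.71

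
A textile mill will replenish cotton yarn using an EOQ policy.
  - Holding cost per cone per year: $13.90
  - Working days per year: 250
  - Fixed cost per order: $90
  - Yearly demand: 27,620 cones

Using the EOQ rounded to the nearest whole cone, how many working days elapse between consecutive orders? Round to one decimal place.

2DS/H = 2·27,620·90/13.9 = 357,669.06
EOQ = √357,669.06 ≈ 598.05 → Q = 598 cones
Cycle time = (working days × Q)/D = (250 × 598) / 27,620 = 5.413 days

5.4 days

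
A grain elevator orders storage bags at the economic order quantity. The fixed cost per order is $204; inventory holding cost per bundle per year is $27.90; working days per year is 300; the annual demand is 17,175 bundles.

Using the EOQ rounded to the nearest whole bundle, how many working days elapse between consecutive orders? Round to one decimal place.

8.8 days

2DS/H = 2·17,175·204/27.9 = 251,161.29
EOQ = √251,161.29 ≈ 501.16 → Q = 501 bundles
Days between orders = 300 / (D/Q) = 300 / 34.281 ≈ 8.751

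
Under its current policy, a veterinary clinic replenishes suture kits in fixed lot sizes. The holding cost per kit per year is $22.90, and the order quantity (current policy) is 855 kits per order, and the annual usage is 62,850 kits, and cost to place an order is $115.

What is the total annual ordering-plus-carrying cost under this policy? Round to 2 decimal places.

$18,243.26

Annual ordering cost = (D/Q)·S = (62,850/855) × 115 = $8,453.51
Annual holding cost  = (Q/2)·H = (855/2) × 22.9 = $9,789.75
Total = $8,453.51 + $9,789.75 = $18,243.26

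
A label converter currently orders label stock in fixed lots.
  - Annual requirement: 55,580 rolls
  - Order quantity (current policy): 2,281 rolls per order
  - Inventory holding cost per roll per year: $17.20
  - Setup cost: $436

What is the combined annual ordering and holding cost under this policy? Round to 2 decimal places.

Annual ordering cost = (D/Q)·S = (55,580/2,281) × 436 = $10,623.80
Annual holding cost  = (Q/2)·H = (2,281/2) × 17.2 = $19,616.60
Total = $10,623.80 + $19,616.60 = $30,240.40

$30,240.40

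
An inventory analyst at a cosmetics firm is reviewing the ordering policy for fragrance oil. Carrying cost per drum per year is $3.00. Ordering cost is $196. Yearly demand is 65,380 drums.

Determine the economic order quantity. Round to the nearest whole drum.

2,923 drums

Optimal lot size Q* = (2 × 65,380 × $196 / $3)^½ ≈ 2,922.84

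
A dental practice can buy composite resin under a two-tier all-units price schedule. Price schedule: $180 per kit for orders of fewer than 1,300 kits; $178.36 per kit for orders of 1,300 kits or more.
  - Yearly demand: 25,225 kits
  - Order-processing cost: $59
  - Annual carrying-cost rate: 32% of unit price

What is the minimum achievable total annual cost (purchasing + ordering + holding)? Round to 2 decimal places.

H₁ = 32%×$180 = $57.6000;  H₂ = 32%×$178.36 = $57.0752
EOQ₁ = √(2×25,225×59/57.6000) = 227.32  (< 1,300, feasible at tier 1)
EOQ₂ = √(2×25,225×59/57.0752) = 228.37  (< 1,300 → use Q = 1,300 at tier-2 price)
TC(tier 1 (EOQ₁), Q≈227.3) = $4,553,593.86
TC(tier 2, Q≈1,300.0) = $4,537,374.71
Minimum at tier 2: $4,537,374.71

$4,537,374.71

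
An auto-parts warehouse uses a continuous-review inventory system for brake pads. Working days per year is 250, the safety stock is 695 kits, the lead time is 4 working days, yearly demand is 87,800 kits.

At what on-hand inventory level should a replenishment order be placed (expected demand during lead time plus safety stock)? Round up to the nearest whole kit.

2,100 kits

Daily demand d = 87,800 / 250 = 351.200 kits/day
Demand during lead time = 351.200 × 4 = 1,404.80
Reorder point = 1,404.80 + 695 = 2,099.80 → round up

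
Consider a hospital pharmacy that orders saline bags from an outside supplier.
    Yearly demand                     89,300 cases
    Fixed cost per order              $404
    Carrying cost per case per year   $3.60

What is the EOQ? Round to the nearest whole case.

4,477 cases

2DS/H = 2·89,300·404/3.6 = 20,042,888.89
EOQ = √20,042,888.89 ≈ 4,476.93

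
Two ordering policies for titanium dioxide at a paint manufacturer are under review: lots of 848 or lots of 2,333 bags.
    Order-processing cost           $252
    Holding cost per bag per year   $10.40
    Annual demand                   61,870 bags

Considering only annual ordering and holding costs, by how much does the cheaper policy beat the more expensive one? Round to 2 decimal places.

$3,980.98

Annual cost at Q: ordering D·S/Q plus holding Q·H/2.
TC(848) = (61,870/848)×252 + (848/2)×10.4 = $22,795.50
TC(2,333) = (61,870/2,333)×252 + (2,333/2)×10.4 = $18,814.51
|ΔTC| = |$22,795.50 − $18,814.51| = $3,980.98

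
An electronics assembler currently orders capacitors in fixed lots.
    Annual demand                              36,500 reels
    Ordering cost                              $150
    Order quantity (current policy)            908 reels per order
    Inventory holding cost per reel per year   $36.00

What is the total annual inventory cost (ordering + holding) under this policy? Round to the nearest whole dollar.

$22,374

Ordering: D/Q × S = 36,500/908 × $150 = $6,029.74
Holding:  Q/2 × H = 908/2 × $36 = $16,344.00
Total = $6,029.74 + $16,344.00 = $22,373.74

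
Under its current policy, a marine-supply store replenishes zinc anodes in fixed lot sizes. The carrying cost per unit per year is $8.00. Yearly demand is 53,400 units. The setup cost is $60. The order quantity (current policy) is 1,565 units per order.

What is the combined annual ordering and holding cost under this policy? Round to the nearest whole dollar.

$8,307

Orders/yr = 53,400/1,565 = 34.121; ordering cost = 34.121 × $60 = $2,047.28
Average inventory = 1,565/2 = 782.5; holding cost = 782.5 × $8 = $6,260.00
Total = $2,047.28 + $6,260.00 = $8,307.28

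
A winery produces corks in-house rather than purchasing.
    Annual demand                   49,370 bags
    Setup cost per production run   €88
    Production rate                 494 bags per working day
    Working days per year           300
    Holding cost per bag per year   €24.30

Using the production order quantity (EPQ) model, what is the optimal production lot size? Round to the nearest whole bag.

732 bags

Daily demand d = 49,370/300 = 164.567; p = 494; 1 − d/p = 0.66687
EPQ = √(2DS / (H(1 − d/p)))
    = √(2 × 49,370 × 88 / (24.3 × 0.66687)) ≈ 732.26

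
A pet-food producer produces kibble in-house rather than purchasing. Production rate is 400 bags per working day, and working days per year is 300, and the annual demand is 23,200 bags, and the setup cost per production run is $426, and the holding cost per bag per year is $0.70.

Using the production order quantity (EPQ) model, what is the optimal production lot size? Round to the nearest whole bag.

5,917 bags

Daily demand d = 23,200/300 = 77.333; p = 400; 1 − d/p = 0.80667
EPQ = √(2DS / (H(1 − d/p)))
    = √(2 × 23,200 × 426 / (0.7 × 0.80667)) ≈ 5,916.54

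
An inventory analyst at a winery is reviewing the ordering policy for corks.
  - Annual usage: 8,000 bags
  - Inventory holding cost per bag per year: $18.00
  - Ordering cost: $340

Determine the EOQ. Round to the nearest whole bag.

EOQ = √(2DS/H) = √(2 × 8,000 × 340 / 18)
    = √(302,222.22) ≈ 549.75

550 bags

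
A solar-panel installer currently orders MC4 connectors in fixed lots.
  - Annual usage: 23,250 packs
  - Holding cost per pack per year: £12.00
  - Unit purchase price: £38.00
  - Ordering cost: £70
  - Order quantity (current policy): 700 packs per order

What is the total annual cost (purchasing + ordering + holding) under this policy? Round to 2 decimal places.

Ordering: D/Q × S = 23,250/700 × £70 = £2,325.00
Holding:  Q/2 × H = 700/2 × £12 = £4,200.00
Purchase cost = D·C = 23,250 × 38 = £883,500.00
Total = £2,325.00 + £4,200.00 + £883,500.00 = £890,025.00

£890,025.00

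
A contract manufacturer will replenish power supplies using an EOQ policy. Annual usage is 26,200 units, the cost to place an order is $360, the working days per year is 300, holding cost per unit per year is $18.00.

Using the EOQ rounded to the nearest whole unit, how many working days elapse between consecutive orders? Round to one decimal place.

11.7 days

2DS/H = 2·26,200·360/18 = 1,048,000.00
EOQ = √1,048,000.00 ≈ 1,023.72 → Q = 1,024 units
Cycle time = (working days × Q)/D = (300 × 1,024) / 26,200 = 11.725 days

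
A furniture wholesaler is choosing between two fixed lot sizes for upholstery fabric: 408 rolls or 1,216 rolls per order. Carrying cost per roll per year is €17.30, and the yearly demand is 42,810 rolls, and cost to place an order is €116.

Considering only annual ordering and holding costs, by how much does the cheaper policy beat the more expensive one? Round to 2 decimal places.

For each Q, cost = (D/Q)·S + (Q/2)·H.
TC(408) = (42,810/408)×116 + (408/2)×17.3 = €15,700.67
TC(1,216) = (42,810/1,216)×116 + (1,216/2)×17.3 = €14,602.25
|ΔTC| = |€15,700.67 − €14,602.25| = €1,098.42

€1,098.42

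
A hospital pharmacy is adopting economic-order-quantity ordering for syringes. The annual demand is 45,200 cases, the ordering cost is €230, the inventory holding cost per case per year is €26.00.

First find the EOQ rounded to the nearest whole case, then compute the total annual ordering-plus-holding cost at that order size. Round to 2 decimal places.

€23,250.64

2DS/H = 2·45,200·230/26 = 799,692.31
EOQ = √799,692.31 ≈ 894.26 → Q = 894 cases
Annual ordering cost = (D/Q)·S = (45,200/894) × 230 = €11,628.64
Annual holding cost  = (Q/2)·H = (894/2) × 26 = €11,622.00
Total = €11,628.64 + €11,622.00 = €23,250.64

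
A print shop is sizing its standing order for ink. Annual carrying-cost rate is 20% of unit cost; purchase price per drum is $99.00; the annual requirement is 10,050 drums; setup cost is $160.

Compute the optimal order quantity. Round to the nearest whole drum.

403 drums

H = i·C = 0.2 × $99 = $19.8000 per drum-year
2DS/H = 2·10,050·160/19.8 = 162,424.24
EOQ = √162,424.24 ≈ 403.02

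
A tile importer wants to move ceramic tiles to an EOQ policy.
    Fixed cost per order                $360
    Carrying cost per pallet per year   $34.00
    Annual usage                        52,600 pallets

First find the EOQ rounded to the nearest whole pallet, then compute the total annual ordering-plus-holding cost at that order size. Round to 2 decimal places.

$35,883.82

EOQ = √(2DS/H) = √(2 × 52,600 × 360 / 34)
    = √(1,113,882.35) ≈ 1,055.41 → Q = 1,055 pallets
Ordering: D/Q × S = 52,600/1,055 × $360 = $17,948.82
Holding:  Q/2 × H = 1,055/2 × $34 = $17,935.00
Total = $17,948.82 + $17,935.00 = $35,883.82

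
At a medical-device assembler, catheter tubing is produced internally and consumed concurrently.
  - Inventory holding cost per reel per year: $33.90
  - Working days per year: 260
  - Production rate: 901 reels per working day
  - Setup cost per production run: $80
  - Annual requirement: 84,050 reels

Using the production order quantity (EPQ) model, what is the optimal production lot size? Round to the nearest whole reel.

Daily demand d = 84,050/260 = 323.269; p = 901; 1 − d/p = 0.64121
EPQ = √(2DS / (H(1 − d/p)))
    = √(2 × 84,050 × 80 / (33.9 × 0.64121)) ≈ 786.55

787 reels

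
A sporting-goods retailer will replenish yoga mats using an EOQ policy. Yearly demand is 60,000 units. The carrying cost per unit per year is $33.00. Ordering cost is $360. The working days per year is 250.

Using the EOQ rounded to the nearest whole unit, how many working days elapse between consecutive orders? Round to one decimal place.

2DS/H = 2·60,000·360/33 = 1,309,090.91
EOQ = √1,309,090.91 ≈ 1,144.16 → Q = 1,144 units
Days between orders = 250 / (D/Q) = 250 / 52.448 ≈ 4.767

4.8 days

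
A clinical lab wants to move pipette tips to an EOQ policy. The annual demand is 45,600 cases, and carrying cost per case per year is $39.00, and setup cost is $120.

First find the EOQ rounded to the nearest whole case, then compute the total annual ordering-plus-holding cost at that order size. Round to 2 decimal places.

EOQ = √(2DS/H) = √(2 × 45,600 × 120 / 39)
    = √(280,615.38) ≈ 529.73 → Q = 530 cases
Orders/yr = 45,600/530 = 86.038; ordering cost = 86.038 × $120 = $10,324.53
Average inventory = 530/2 = 265; holding cost = 265 × $39 = $10,335.00
Total = $10,324.53 + $10,335.00 = $20,659.53

$20,659.53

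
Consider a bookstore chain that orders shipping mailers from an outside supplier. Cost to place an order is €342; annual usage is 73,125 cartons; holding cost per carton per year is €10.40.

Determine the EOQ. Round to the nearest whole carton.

EOQ = √(2DS/H) = √(2 × 73,125 × 342 / 10.4)
    = √(4,809,375.00) ≈ 2,193.03

2,193 cartons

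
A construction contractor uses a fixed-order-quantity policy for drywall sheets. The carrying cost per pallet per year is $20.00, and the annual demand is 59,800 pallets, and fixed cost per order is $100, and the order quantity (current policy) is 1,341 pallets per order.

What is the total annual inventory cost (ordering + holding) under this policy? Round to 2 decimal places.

$17,869.36

Annual ordering cost = (D/Q)·S = (59,800/1,341) × 100 = $4,459.36
Annual holding cost  = (Q/2)·H = (1,341/2) × 20 = $13,410.00
Total = $4,459.36 + $13,410.00 = $17,869.36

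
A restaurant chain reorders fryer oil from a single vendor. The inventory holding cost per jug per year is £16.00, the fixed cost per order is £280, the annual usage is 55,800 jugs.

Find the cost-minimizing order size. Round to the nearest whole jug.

1,397 jugs

2DS/H = 2·55,800·280/16 = 1,953,000.00
EOQ = √1,953,000.00 ≈ 1,397.50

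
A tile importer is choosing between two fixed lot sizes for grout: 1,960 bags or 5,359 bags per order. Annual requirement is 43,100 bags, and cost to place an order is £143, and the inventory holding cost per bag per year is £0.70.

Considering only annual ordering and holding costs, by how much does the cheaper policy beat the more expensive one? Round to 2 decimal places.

For each Q, cost = (D/Q)·S + (Q/2)·H.
TC(1,960) = (43,100/1,960)×143 + (1,960/2)×0.7 = £3,830.54
TC(5,359) = (43,100/5,359)×143 + (5,359/2)×0.7 = £3,025.73
Lots of 5,359 are cheaper by £804.81.

£804.81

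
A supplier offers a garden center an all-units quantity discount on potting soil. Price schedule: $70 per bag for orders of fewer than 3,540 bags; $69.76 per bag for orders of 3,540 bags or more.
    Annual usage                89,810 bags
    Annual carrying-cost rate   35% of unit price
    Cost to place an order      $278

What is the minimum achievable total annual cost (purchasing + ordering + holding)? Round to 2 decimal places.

H₁ = 35%×$70 = $24.5000;  H₂ = 35%×$69.76 = $24.4160
EOQ₁ = √(2×89,810×278/24.5000) = 1,427.63  (< 3,540, feasible at tier 1)
EOQ₂ = √(2×89,810×278/24.4160) = 1,430.09  (< 3,540 → use Q = 3,540 at tier-2 price)
TC(tier 1 (EOQ₁), Q≈1,427.6) = $6,321,677.02
TC(tier 2, Q≈3,540.0) = $6,315,414.80
Minimum at tier 2: $6,315,414.80

$6,315,414.80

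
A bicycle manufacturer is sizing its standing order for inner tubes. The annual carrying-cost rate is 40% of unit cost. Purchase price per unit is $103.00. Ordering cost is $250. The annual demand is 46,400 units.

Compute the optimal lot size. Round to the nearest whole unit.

750 units

Holding cost per unit per year: H = 40% × $103 = $41.2000
Optimal lot size Q* = (2 × 46,400 × $250 / $41.2)^½ ≈ 750.40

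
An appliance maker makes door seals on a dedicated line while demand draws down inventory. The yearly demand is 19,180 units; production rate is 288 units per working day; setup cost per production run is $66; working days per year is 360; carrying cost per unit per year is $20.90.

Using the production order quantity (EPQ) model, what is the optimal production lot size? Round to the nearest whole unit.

386 units

Daily demand d = 19,180/360 = 53.278; p = 288; 1 − d/p = 0.81501
EPQ = √(2DS / (H(1 − d/p)))
    = √(2 × 19,180 × 66 / (20.9 × 0.81501)) ≈ 385.53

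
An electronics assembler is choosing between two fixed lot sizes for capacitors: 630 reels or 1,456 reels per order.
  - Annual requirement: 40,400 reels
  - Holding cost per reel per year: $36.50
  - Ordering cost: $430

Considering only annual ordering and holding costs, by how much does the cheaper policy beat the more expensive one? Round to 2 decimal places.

$568.78

TC(Q) = (D/Q)S + (Q/2)H
TC(630) = (40,400/630)×430 + (630/2)×36.5 = $39,072.10
TC(1,456) = (40,400/1,456)×430 + (1,456/2)×36.5 = $38,503.32
Cheaper: Q = 1,456.  Difference = $568.78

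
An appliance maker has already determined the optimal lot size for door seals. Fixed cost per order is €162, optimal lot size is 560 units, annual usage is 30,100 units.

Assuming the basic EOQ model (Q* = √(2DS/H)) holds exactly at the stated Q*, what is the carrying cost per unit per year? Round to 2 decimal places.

€31.10

Since Q* = (2DS/H)^½, squaring gives Q*²·H = 2DS.
H = 2DS / Q² = 2 × 30,100 × 162 / 560² = 31.0982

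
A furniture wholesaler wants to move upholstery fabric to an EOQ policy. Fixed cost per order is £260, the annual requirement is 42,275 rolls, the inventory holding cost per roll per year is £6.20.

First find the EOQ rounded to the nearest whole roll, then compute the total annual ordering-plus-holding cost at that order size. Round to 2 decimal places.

2DS/H = 2·42,275·260/6.2 = 3,545,645.16
EOQ = √3,545,645.16 ≈ 1,882.99 → Q = 1,883 rolls
Annual ordering cost = (D/Q)·S = (42,275/1,883) × 260 = £5,837.23
Annual holding cost  = (Q/2)·H = (1,883/2) × 6.2 = £5,837.30
Total = £5,837.23 + £5,837.30 = £11,674.53

£11,674.53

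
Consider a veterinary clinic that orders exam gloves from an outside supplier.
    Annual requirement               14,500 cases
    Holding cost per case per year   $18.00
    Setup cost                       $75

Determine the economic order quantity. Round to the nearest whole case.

Optimal lot size Q* = (2 × 14,500 × $75 / $18)^½ ≈ 347.61

348 cases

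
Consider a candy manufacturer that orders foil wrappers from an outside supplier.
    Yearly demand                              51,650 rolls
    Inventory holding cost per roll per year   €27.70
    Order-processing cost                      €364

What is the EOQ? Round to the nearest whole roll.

2DS/H = 2·51,650·364/27.7 = 1,357,444.04
EOQ = √1,357,444.04 ≈ 1,165.09

1,165 rolls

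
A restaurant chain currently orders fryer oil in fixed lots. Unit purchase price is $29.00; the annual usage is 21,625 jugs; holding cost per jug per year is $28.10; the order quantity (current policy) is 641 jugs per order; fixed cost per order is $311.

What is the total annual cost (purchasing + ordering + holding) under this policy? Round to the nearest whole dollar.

$646,623

Annual ordering cost = (D/Q)·S = (21,625/641) × 311 = $10,492.00
Annual holding cost  = (Q/2)·H = (641/2) × 28.1 = $9,006.05
Purchase cost = D·C = 21,625 × 29 = $627,125.00
Total = $10,492.00 + $9,006.05 + $627,125.00 = $646,623.05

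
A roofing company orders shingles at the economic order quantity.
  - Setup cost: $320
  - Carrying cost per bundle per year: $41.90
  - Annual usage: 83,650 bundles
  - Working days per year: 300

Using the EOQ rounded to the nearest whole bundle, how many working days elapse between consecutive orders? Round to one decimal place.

Optimal lot size Q* = (2 × 83,650 × $320 / $41.9)^½ ≈ 1,130.36 → Q = 1,130 bundles
T = Q/D × 300 days = 1,130/83,650 × 300 = 4.053 days

4.1 days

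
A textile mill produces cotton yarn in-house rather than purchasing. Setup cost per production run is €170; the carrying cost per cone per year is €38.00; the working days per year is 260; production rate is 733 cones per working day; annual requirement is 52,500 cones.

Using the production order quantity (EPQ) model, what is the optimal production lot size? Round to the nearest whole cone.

805 cones

Daily demand d = 52,500/260 = 201.923; p = 733; 1 − d/p = 0.72453
EPQ = √(2DS / (H(1 − d/p)))
    = √(2 × 52,500 × 170 / (38 × 0.72453)) ≈ 805.19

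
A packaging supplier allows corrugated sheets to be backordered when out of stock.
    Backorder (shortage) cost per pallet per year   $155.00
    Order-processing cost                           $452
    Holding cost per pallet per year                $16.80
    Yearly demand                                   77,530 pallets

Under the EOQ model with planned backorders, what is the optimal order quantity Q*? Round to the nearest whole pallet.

Q* = √(2DS/H) · √((H + b)/b)
   = √(2 × 77,530 × 452 / 16.8) · √((16.8 + 155) / 155)
   = 2,042.511 × 1.0528 ≈ 2,150.36

2,150 pallets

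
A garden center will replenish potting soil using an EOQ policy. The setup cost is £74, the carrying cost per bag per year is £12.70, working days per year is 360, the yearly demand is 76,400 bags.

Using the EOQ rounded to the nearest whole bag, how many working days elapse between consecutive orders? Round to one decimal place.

4.4 days

Optimal lot size Q* = (2 × 76,400 × £74 / £12.7)^½ ≈ 943.57 → Q = 944 bags
T = Q/D × 360 days = 944/76,400 × 360 = 4.448 days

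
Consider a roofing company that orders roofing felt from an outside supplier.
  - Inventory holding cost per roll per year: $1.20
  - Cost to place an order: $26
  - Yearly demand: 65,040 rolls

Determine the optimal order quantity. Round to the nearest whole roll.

2DS/H = 2·65,040·26/1.2 = 2,818,400.00
EOQ = √2,818,400.00 ≈ 1,678.81

1,679 rolls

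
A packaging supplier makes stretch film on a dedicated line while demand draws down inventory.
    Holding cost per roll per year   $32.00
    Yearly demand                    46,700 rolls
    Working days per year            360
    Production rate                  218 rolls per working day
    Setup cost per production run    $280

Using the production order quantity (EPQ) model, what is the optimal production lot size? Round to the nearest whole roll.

d = 46,700/360 = 129.7222 rolls/day;  effective holding cost H(1 − d/p) = 32·(1 − 129.7222/218) = 12.95821
Q* = √(2DS / H_eff) = √(2·46,700·280 / 12.95821) ≈ 1,420.63

1,421 rolls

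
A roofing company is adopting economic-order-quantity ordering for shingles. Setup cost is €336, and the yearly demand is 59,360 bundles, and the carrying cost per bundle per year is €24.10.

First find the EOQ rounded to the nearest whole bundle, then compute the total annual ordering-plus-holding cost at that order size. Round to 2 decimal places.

Optimal lot size Q* = (2 × 59,360 × €336 / €24.1)^½ ≈ 1,286.54 → Q = 1,287 bundles
Ordering: D/Q × S = 59,360/1,287 × €336 = €15,497.25
Holding:  Q/2 × H = 1,287/2 × €24.1 = €15,508.35
Total = €15,497.25 + €15,508.35 = €31,005.60

€31,005.60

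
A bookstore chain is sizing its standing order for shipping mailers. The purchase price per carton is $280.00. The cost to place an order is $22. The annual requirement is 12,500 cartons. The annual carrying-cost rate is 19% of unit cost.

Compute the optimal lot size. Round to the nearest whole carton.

102 cartons

H = i·C = 0.19 × $280 = $53.2000 per carton-year
2DS/H = 2·12,500·22/53.2 = 10,338.35
EOQ = √10,338.35 ≈ 101.68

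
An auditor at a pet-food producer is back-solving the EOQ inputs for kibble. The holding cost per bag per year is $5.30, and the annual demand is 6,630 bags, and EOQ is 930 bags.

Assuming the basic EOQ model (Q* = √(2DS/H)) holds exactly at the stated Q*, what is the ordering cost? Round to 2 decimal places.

EOQ relation: Q² = 2DS/H, so rearrange for the unknown.
S = Q²H / (2D) = 930² × 5.3 / (2 × 6,630) = 345.6991

$345.70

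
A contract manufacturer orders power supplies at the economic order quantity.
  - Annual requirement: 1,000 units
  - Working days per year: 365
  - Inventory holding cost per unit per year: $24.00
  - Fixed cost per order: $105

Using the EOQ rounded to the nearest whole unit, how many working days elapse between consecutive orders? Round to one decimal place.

34.3 days

Q* = √(2·D·S / H) = √(2·1,000·105 / 24) = √8,750.0 ≈ 93.54 → Q = 94 units
T = Q/D × 365 days = 94/1,000 × 365 = 34.310 days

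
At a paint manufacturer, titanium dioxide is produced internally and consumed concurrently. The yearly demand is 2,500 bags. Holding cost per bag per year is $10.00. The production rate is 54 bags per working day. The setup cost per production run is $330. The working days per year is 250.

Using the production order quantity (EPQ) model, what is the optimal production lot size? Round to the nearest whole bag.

Daily demand d = 2,500/250 = 10.000; p = 54; 1 − d/p = 0.81481
EPQ = √(2DS / (H(1 − d/p)))
    = √(2 × 2,500 × 330 / (10 × 0.81481)) ≈ 450.00

450 bags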